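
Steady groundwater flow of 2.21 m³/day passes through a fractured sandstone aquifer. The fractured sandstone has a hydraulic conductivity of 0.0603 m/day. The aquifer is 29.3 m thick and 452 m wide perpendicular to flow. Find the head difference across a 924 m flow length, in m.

Cross-sectional area A = 452 × 29.3 = 13244 m².
From Q = K·A·i, i = Q / (K·A) = 2.21 / (0.06030 × 13244) = 0.002767.
Head loss Δh = i · L = 0.002767 × 924 = 2.557 m.

2.56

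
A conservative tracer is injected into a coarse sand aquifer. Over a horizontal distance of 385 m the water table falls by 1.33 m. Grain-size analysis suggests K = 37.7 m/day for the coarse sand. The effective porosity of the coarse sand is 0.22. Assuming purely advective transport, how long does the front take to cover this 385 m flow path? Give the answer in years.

1.78

Hydraulic gradient i = Δh / L = 1.33 / 385 = 0.003455.
Darcy flux q = K · i = 37.70 × 0.003455 = 0.1302 m/day.
Seepage velocity v = q / n_e = 0.1302 / 0.22 = 0.5920 m/day.
Travel time t = L / v = 385 / 0.5920 = 650.4 days = 1.781 years.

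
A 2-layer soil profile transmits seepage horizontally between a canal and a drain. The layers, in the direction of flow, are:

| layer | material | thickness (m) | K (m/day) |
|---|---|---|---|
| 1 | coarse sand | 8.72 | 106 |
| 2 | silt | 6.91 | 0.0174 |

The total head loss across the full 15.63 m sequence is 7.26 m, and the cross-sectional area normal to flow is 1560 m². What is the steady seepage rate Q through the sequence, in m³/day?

Flow is perpendicular to layering, so the layers act in series and the equivalent K is the thickness-weighted harmonic mean.
Total thickness L = 8.72 + 6.91 = 15.63 m.
Σ(b_i/K_i) = 8.72/106 + 6.91/0.0174 = 397.2 d.
K_eq = L / Σ(b_i/K_i) = 15.63 / 397.2 = 0.03935 m/day.
Q = K_eq · A · (Δh/L) = 0.03935 × 1560 × (7.26/15.63) = 28.51 m³/day.

28.5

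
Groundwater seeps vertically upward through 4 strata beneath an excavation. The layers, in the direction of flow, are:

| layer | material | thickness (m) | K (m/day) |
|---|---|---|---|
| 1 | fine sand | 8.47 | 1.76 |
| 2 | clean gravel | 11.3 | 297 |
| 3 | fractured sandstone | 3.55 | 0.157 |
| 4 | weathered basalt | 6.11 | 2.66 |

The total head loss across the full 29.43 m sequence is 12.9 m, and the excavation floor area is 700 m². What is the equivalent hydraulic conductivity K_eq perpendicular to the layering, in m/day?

Flow is perpendicular to layering, so the layers act in series and the equivalent K is the thickness-weighted harmonic mean.
Total thickness L = 8.47 + 11.3 + 3.55 + 6.11 = 29.43 m.
Σ(b_i/K_i) = 8.47/1.76 + 11.3/297 + 3.55/0.157 + 6.11/2.66 = 29.76 d.
K_eq = L / Σ(b_i/K_i) = 29.43 / 29.76 = 0.9889 m/day.

0.989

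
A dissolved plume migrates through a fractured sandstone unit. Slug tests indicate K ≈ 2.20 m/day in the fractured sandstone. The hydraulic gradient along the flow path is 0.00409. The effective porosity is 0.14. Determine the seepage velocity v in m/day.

0.0643

Hydraulic gradient i = 0.00409.
Darcy flux q = K · i = 2.200 × 0.004090 = 0.008998 m/day.
Seepage velocity v = q / n_e = 0.008998 / 0.14 = 0.06427 m/day.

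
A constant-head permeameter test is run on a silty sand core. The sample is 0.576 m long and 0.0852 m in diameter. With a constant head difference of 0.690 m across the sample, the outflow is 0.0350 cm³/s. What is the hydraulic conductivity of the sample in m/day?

0.443

Cross-sectional area A = π·(d/2)² = π × (0.0852/2)² = 0.005701 m².
Convert discharge: 0.0350 cm³/s = 3.500e-08 m³/s.
Darcy's law rearranged: K = Q·L / (A·Δh) = 3.500e-08 × 0.576 / (0.005701 × 0.690) = 5.125e-06 m/s = 0.4428 m/day.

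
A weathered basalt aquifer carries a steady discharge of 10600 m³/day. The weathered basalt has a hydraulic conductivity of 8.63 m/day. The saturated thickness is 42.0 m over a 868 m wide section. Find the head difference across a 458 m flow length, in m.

15.4

Cross-sectional area A = 868 × 42.0 = 36456 m².
From Q = K·A·i, i = Q / (K·A) = 10600 / (8.630 × 36456) = 0.03369.
Head loss Δh = i · L = 0.03369 × 458 = 15.43 m.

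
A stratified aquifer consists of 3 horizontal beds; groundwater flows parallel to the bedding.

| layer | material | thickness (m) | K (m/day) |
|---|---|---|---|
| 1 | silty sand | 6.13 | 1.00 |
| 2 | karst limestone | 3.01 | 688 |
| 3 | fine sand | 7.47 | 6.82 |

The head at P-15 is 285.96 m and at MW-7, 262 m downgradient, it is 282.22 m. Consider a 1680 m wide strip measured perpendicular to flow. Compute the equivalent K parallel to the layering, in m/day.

128

Flow is parallel to layering, so each bed carries its own Darcy discharge and the transmissivities add.
Σ(K_i·b_i) = 1.00×6.13 + 688×3.01 + 6.82×7.47 = 2128 m²/day.
Total thickness b = 16.61 m, so K_eq = Σ(K_i·b_i)/b = 128.1 m/day.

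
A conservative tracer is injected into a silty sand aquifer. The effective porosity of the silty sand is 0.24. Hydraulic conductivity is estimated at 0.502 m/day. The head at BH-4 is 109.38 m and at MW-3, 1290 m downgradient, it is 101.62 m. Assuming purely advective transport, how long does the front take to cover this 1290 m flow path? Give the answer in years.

281

Hydraulic gradient i = (109.38 − 101.62) / 1290 = 7.76 / 1290 = 0.006016.
Darcy flux q = K · i = 0.5020 × 0.006016 = 0.003020 m/day.
Seepage velocity v = q / n_e = 0.003020 / 0.24 = 0.01258 m/day.
Travel time t = L / v = 1290 / 0.01258 = 1.025e+05 days = 280.7 years.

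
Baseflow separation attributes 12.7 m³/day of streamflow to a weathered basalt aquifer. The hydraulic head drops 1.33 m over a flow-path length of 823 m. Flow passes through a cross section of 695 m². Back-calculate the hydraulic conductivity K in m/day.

11.3

Hydraulic gradient i = Δh / L = 1.33 / 823 = 0.001616.
From Q = K·A·i, K = Q / (A·i) = 12.7 / (695.0 × 0.001616) = 11.31 m/day.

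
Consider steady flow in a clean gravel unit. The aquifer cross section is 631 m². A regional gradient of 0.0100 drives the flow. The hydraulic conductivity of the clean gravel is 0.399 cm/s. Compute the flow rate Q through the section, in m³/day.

Convert K: 0.399 cm/s × 864 = 344.7 m/day.
Hydraulic gradient i = 0.0100.
Darcy's law: Q = K · A · i = 344.7 × 631.0 × 0.01000 = 2175 m³/day.

2180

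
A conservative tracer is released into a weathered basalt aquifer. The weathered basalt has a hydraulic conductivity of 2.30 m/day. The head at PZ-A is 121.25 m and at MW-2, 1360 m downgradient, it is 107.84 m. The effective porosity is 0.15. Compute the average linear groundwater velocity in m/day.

0.151

Hydraulic gradient i = (121.25 − 107.84) / 1360 = 13.41 / 1360 = 0.009860.
Darcy flux q = K · i = 2.300 × 0.009860 = 0.02268 m/day.
Seepage velocity v = q / n_e = 0.02268 / 0.15 = 0.1512 m/day.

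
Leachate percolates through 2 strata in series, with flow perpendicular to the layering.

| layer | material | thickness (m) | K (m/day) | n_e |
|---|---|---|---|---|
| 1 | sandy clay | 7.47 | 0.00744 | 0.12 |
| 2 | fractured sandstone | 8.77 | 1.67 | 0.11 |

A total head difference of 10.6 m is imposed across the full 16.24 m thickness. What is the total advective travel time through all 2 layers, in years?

With flow normal to the layers, continuity requires the same specific discharge q through every layer.
Σ(b_i/K_i) = 7.47/0.00744 + 8.77/1.67 = 1009 d.
q = Δh / Σ(b_i/K_i) = 10.6 / 1009 = 0.01050 m/day.
In each layer the seepage velocity is v_i = q/n_i, so the layer transit time is t_i = b_i·n_i / q:
  layer 1 (sandy clay): t_1 = 7.47 × 0.12 / 0.01050 = 85.35 d
  layer 2 (fractured sandstone): t_2 = 8.77 × 0.11 / 0.01050 = 91.85 d
Total t = Σ t_i = 177.2 days = 0.4852 years.

0.485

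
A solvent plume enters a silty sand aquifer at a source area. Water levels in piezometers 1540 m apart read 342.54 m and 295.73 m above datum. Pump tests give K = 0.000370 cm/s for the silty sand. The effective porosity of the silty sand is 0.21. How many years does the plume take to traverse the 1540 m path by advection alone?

Convert K: 0.000370 cm/s × 864 = 0.3197 m/day.
Hydraulic gradient i = (342.54 − 295.73) / 1540 = 46.81 / 1540 = 0.03040.
Darcy flux q = K · i = 0.3197 × 0.03040 = 0.009717 m/day.
Seepage velocity v = q / n_e = 0.009717 / 0.21 = 0.04627 m/day.
Travel time t = L / v = 1540 / 0.04627 = 33282 days = 91.12 years.

91.1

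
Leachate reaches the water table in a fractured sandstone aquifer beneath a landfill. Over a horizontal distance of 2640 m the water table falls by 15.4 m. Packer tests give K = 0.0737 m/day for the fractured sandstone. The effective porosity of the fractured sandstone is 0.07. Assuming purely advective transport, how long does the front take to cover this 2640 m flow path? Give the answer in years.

1180

Hydraulic gradient i = Δh / L = 15.4 / 2640 = 0.005833.
Darcy flux q = K · i = 0.07370 × 0.005833 = 0.0004299 m/day.
Seepage velocity v = q / n_e = 0.0004299 / 0.07 = 0.006142 m/day.
Travel time t = L / v = 2640 / 0.006142 = 4.299e+05 days = 1177 years.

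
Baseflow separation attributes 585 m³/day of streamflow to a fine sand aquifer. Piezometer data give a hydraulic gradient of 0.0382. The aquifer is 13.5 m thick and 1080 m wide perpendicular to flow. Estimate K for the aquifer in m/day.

Cross-sectional area A = 1080 × 13.5 = 14580 m².
Hydraulic gradient i = 0.0382.
From Q = K·A·i, K = Q / (A·i) = 585 / (14580 × 0.03820) = 1.050 m/day.

1.05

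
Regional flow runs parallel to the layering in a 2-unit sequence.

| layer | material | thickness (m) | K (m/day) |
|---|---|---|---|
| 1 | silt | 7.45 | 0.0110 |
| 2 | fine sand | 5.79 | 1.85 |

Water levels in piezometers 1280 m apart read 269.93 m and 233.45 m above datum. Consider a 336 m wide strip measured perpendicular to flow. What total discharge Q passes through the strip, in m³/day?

Flow is parallel to layering, so each bed carries its own Darcy discharge and the transmissivities add.
Σ(K_i·b_i) = 0.0110×7.45 + 1.85×5.79 = 10.79 m²/day.
Hydraulic gradient i = (269.93 − 233.45) / 1280 = 36.48 / 1280 = 0.02850.
Q = Σ(K_i·b_i) · W · i = 10.79 × 336 × 0.02850 = 103.4 m³/day.

103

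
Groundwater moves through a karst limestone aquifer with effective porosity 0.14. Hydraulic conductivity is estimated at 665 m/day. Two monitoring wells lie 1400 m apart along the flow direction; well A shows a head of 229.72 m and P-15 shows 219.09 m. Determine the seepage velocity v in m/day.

36.1

Hydraulic gradient i = (229.72 − 219.09) / 1400 = 10.63 / 1400 = 0.007593.
Darcy flux q = K · i = 665.0 × 0.007593 = 5.049 m/day.
Seepage velocity v = q / n_e = 5.049 / 0.14 = 36.07 m/day.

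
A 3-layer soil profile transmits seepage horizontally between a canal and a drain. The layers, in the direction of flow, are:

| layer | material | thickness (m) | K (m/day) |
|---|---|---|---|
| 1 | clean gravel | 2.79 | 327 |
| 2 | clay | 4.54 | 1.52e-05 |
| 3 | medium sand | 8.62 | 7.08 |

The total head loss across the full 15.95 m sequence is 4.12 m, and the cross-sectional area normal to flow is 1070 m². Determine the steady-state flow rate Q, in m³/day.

Flow is perpendicular to layering, so the layers act in series and the equivalent K is the thickness-weighted harmonic mean.
Total thickness L = 2.79 + 4.54 + 8.62 = 15.95 m.
Σ(b_i/K_i) = 2.79/327 + 4.54/1.52e-05 + 8.62/7.08 = 2.987e+05 d.
K_eq = L / Σ(b_i/K_i) = 15.95 / 2.987e+05 = 5.340e-05 m/day.
Q = K_eq · A · (Δh/L) = 5.340e-05 × 1070 × (4.12/15.95) = 0.01476 m³/day.

0.0148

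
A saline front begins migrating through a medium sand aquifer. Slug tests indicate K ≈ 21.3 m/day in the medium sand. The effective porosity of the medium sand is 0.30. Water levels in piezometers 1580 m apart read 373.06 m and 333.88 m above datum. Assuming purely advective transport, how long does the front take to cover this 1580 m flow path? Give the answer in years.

2.46

Hydraulic gradient i = (373.06 − 333.88) / 1580 = 39.18 / 1580 = 0.02480.
Darcy flux q = K · i = 21.30 × 0.02480 = 0.5282 m/day.
Seepage velocity v = q / n_e = 0.5282 / 0.30 = 1.761 m/day.
Travel time t = L / v = 1580 / 1.761 = 897.4 days = 2.457 years.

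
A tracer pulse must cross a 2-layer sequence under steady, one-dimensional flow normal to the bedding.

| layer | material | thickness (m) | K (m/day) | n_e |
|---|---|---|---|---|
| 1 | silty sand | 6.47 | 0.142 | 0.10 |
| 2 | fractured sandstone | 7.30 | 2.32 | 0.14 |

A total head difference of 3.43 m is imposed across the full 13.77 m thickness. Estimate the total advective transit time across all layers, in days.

23.7

With flow normal to the layers, continuity requires the same specific discharge q through every layer.
Σ(b_i/K_i) = 6.47/0.142 + 7.30/2.32 = 48.71 d.
q = Δh / Σ(b_i/K_i) = 3.43 / 48.71 = 0.07042 m/day.
In each layer the seepage velocity is v_i = q/n_i, so the layer transit time is t_i = b_i·n_i / q:
  layer 1 (silty sand): t_1 = 6.47 × 0.10 / 0.07042 = 9.188 d
  layer 2 (fractured sandstone): t_2 = 7.30 × 0.14 / 0.07042 = 14.51 d
Total t = Σ t_i = 23.70 days.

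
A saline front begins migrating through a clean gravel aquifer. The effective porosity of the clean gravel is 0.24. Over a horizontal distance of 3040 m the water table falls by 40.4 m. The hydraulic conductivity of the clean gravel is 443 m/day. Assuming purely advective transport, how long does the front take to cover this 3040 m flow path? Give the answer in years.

Hydraulic gradient i = Δh / L = 40.4 / 3040 = 0.01329.
Darcy flux q = K · i = 443.0 × 0.01329 = 5.887 m/day.
Seepage velocity v = q / n_e = 5.887 / 0.24 = 24.53 m/day.
Travel time t = L / v = 3040 / 24.53 = 123.9 days = 0.3393 years.

0.339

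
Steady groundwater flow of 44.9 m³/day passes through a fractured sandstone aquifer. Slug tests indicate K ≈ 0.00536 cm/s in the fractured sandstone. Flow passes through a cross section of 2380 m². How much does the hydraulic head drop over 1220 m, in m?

4.97

Convert K: 0.00536 cm/s × 864 = 4.631 m/day.
From Q = K·A·i, i = Q / (K·A) = 44.9 / (4.631 × 2380) = 0.004074.
Head loss Δh = i · L = 0.004074 × 1220 = 4.970 m.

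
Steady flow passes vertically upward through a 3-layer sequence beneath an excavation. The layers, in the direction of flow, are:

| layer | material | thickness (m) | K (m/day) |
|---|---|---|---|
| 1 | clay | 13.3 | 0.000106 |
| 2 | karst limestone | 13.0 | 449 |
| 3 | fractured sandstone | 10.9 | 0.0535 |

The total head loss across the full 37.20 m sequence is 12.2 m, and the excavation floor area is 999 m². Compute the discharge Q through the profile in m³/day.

0.0970

Flow is perpendicular to layering, so the layers act in series and the equivalent K is the thickness-weighted harmonic mean.
Total thickness L = 13.3 + 13.0 + 10.9 = 37.20 m.
Σ(b_i/K_i) = 13.3/0.000106 + 13.0/449 + 10.9/0.0535 = 1.257e+05 d.
K_eq = L / Σ(b_i/K_i) = 37.20 / 1.257e+05 = 0.0002960 m/day.
Q = K_eq · A · (Δh/L) = 0.0002960 × 999 × (12.2/37.20) = 0.09698 m³/day.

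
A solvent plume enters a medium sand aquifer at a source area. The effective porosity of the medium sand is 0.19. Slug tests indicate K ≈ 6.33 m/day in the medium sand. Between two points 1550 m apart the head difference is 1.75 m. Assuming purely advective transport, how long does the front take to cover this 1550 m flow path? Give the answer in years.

Hydraulic gradient i = Δh / L = 1.75 / 1550 = 0.001129.
Darcy flux q = K · i = 6.330 × 0.001129 = 0.007147 m/day.
Seepage velocity v = q / n_e = 0.007147 / 0.19 = 0.03761 m/day.
Travel time t = L / v = 1550 / 0.03761 = 41207 days = 112.8 years.

113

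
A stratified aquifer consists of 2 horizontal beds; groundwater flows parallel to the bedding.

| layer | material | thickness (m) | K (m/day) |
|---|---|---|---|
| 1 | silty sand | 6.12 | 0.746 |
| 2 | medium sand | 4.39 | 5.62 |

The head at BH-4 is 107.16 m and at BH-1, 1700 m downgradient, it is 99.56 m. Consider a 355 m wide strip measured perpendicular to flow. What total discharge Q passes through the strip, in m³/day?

46.4

Flow is parallel to layering, so each bed carries its own Darcy discharge and the transmissivities add.
Σ(K_i·b_i) = 0.746×6.12 + 5.62×4.39 = 29.24 m²/day.
Hydraulic gradient i = (107.16 − 99.56) / 1700 = 7.6 / 1700 = 0.004471.
Q = Σ(K_i·b_i) · W · i = 29.24 × 355 × 0.004471 = 46.40 m³/day.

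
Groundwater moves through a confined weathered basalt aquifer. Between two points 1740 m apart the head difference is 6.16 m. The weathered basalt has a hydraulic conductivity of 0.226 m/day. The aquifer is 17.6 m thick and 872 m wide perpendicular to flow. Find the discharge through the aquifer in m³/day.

12.3

Cross-sectional area A = 872 × 17.6 = 15347 m².
Hydraulic gradient i = Δh / L = 6.16 / 1740 = 0.003540.
Darcy's law: Q = K · A · i = 0.2260 × 15347 × 0.003540 = 12.28 m³/day.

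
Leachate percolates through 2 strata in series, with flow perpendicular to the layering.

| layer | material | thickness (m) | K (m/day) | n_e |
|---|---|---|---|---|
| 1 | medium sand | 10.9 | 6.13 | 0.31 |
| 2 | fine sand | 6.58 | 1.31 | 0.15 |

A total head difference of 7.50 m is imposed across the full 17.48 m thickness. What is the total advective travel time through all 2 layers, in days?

With flow normal to the layers, continuity requires the same specific discharge q through every layer.
Σ(b_i/K_i) = 10.9/6.13 + 6.58/1.31 = 6.801 d.
q = Δh / Σ(b_i/K_i) = 7.50 / 6.801 = 1.103 m/day.
In each layer the seepage velocity is v_i = q/n_i, so the layer transit time is t_i = b_i·n_i / q:
  layer 1 (medium sand): t_1 = 10.9 × 0.31 / 1.103 = 3.064 d
  layer 2 (fine sand): t_2 = 6.58 × 0.15 / 1.103 = 0.8950 d
Total t = Σ t_i = 3.959 days.

3.96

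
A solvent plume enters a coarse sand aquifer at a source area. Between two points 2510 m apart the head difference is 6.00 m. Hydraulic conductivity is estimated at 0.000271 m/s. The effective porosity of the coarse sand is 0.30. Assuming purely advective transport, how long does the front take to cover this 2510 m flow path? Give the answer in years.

Convert K: 0.000271 m/s × 86400 = 23.41 m/day.
Hydraulic gradient i = Δh / L = 6.00 / 2510 = 0.002390.
Darcy flux q = K · i = 23.41 × 0.002390 = 0.05597 m/day.
Seepage velocity v = q / n_e = 0.05597 / 0.30 = 0.1866 m/day.
Travel time t = L / v = 2510 / 0.1866 = 13453 days = 36.83 years.

36.8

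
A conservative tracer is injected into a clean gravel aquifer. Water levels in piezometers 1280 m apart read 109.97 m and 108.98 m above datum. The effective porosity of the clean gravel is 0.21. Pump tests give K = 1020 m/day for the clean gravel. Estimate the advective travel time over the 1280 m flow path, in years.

Hydraulic gradient i = (109.97 − 108.98) / 1280 = 0.99 / 1280 = 0.0007734.
Darcy flux q = K · i = 1020 × 0.0007734 = 0.7889 m/day.
Seepage velocity v = q / n_e = 0.7889 / 0.21 = 3.757 m/day.
Travel time t = L / v = 1280 / 3.757 = 340.7 days = 0.9329 years.

0.933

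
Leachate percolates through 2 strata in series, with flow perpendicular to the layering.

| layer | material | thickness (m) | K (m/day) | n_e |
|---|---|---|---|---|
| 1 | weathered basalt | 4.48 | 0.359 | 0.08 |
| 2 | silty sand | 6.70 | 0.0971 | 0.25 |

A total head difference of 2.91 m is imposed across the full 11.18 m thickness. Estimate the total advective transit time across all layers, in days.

56.9

With flow normal to the layers, continuity requires the same specific discharge q through every layer.
Σ(b_i/K_i) = 4.48/0.359 + 6.70/0.0971 = 81.48 d.
q = Δh / Σ(b_i/K_i) = 2.91 / 81.48 = 0.03571 m/day.
In each layer the seepage velocity is v_i = q/n_i, so the layer transit time is t_i = b_i·n_i / q:
  layer 1 (weathered basalt): t_1 = 4.48 × 0.08 / 0.03571 = 10.04 d
  layer 2 (silty sand): t_2 = 6.70 × 0.25 / 0.03571 = 46.90 d
Total t = Σ t_i = 56.94 days.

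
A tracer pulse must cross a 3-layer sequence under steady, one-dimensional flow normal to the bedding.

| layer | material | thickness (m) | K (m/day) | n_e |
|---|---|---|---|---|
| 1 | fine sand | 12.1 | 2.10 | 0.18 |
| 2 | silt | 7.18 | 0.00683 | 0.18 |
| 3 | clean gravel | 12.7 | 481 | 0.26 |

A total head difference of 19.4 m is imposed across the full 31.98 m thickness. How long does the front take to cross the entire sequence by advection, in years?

1.01

With flow normal to the layers, continuity requires the same specific discharge q through every layer.
Σ(b_i/K_i) = 12.1/2.10 + 7.18/0.00683 + 12.7/481 = 1057 d.
q = Δh / Σ(b_i/K_i) = 19.4 / 1057 = 0.01835 m/day.
In each layer the seepage velocity is v_i = q/n_i, so the layer transit time is t_i = b_i·n_i / q:
  layer 1 (fine sand): t_1 = 12.1 × 0.18 / 0.01835 = 118.7 d
  layer 2 (silt): t_2 = 7.18 × 0.18 / 0.01835 = 70.42 d
  layer 3 (clean gravel): t_3 = 12.7 × 0.26 / 0.01835 = 179.9 d
Total t = Σ t_i = 369.0 days = 1.010 years.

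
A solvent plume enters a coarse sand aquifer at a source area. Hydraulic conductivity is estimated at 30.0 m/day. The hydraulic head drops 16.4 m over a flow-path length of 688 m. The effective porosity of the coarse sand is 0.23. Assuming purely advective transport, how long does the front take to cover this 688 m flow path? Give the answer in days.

Hydraulic gradient i = Δh / L = 16.4 / 688 = 0.02384.
Darcy flux q = K · i = 30.00 × 0.02384 = 0.7151 m/day.
Seepage velocity v = q / n_e = 0.7151 / 0.23 = 3.109 m/day.
Travel time t = L / v = 688 / 3.109 = 221.3 days.

221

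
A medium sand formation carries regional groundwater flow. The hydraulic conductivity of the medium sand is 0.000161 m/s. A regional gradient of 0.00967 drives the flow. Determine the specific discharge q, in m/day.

0.135

Convert K: 0.000161 m/s × 86400 = 13.91 m/day.
Hydraulic gradient i = 0.00967.
Specific discharge q = K · i = 13.91 × 0.009670 = 0.1345 m/day.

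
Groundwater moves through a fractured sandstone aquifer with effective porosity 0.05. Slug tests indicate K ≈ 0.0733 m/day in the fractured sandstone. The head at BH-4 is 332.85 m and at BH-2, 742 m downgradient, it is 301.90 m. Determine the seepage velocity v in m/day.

Hydraulic gradient i = (332.85 − 301.90) / 742 = 30.95 / 742 = 0.04171.
Darcy flux q = K · i = 0.07330 × 0.04171 = 0.003057 m/day.
Seepage velocity v = q / n_e = 0.003057 / 0.05 = 0.06115 m/day.

0.0611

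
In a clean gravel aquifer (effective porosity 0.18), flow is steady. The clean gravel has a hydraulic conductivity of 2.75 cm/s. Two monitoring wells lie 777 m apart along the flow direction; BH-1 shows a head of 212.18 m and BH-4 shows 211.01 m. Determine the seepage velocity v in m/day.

19.9

Convert K: 2.75 cm/s × 864 = 2376 m/day.
Hydraulic gradient i = (212.18 − 211.01) / 777 = 1.17 / 777 = 0.001506.
Darcy flux q = K · i = 2376 × 0.001506 = 3.578 m/day.
Seepage velocity v = q / n_e = 3.578 / 0.18 = 19.88 m/day.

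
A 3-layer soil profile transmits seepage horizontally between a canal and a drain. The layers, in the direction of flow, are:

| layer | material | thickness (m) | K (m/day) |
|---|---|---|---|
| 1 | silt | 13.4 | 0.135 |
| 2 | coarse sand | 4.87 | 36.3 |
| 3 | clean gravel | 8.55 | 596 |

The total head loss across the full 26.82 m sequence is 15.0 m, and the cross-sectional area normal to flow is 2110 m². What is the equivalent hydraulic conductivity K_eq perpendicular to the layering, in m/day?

0.270

Flow is perpendicular to layering, so the layers act in series and the equivalent K is the thickness-weighted harmonic mean.
Total thickness L = 13.4 + 4.87 + 8.55 = 26.82 m.
Σ(b_i/K_i) = 13.4/0.135 + 4.87/36.3 + 8.55/596 = 99.41 d.
K_eq = L / Σ(b_i/K_i) = 26.82 / 99.41 = 0.2698 m/day.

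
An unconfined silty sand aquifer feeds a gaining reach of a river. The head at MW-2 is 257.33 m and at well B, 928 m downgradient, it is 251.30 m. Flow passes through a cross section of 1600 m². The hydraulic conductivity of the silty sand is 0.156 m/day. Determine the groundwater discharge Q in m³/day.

1.62

Hydraulic gradient i = (257.33 − 251.30) / 928 = 6.03 / 928 = 0.006498.
Darcy's law: Q = K · A · i = 0.1560 × 1600 × 0.006498 = 1.622 m³/day.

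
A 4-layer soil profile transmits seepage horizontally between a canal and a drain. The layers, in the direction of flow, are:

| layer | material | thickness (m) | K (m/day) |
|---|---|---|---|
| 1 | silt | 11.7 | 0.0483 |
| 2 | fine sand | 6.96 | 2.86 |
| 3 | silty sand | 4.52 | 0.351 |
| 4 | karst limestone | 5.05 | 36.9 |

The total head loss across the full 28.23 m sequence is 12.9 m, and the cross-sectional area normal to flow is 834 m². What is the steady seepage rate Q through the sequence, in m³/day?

41.8

Flow is perpendicular to layering, so the layers act in series and the equivalent K is the thickness-weighted harmonic mean.
Total thickness L = 11.7 + 6.96 + 4.52 + 5.05 = 28.23 m.
Σ(b_i/K_i) = 11.7/0.0483 + 6.96/2.86 + 4.52/0.351 + 5.05/36.9 = 257.7 d.
K_eq = L / Σ(b_i/K_i) = 28.23 / 257.7 = 0.1096 m/day.
Q = K_eq · A · (Δh/L) = 0.1096 × 834 × (12.9/28.23) = 41.75 m³/day.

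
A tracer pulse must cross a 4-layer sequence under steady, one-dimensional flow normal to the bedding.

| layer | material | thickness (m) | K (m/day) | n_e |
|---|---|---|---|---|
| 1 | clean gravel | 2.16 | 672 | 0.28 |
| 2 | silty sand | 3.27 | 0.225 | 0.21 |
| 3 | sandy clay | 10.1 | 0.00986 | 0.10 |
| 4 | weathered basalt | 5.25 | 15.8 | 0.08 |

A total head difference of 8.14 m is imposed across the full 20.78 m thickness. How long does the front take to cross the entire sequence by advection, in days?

347

With flow normal to the layers, continuity requires the same specific discharge q through every layer.
Σ(b_i/K_i) = 2.16/672 + 3.27/0.225 + 10.1/0.00986 + 5.25/15.8 = 1039 d.
q = Δh / Σ(b_i/K_i) = 8.14 / 1039 = 0.007833 m/day.
In each layer the seepage velocity is v_i = q/n_i, so the layer transit time is t_i = b_i·n_i / q:
  layer 1 (clean gravel): t_1 = 2.16 × 0.28 / 0.007833 = 77.21 d
  layer 2 (silty sand): t_2 = 3.27 × 0.21 / 0.007833 = 87.67 d
  layer 3 (sandy clay): t_3 = 10.1 × 0.10 / 0.007833 = 128.9 d
  layer 4 (weathered basalt): t_4 = 5.25 × 0.08 / 0.007833 = 53.62 d
Total t = Σ t_i = 347.4 days.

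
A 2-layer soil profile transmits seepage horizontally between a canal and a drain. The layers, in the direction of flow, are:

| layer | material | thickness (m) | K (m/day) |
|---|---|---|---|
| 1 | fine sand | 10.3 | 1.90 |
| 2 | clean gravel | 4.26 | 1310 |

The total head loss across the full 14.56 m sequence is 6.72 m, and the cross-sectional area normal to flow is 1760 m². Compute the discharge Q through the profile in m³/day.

Flow is perpendicular to layering, so the layers act in series and the equivalent K is the thickness-weighted harmonic mean.
Total thickness L = 10.3 + 4.26 = 14.56 m.
Σ(b_i/K_i) = 10.3/1.90 + 4.26/1310 = 5.424 d.
K_eq = L / Σ(b_i/K_i) = 14.56 / 5.424 = 2.684 m/day.
Q = K_eq · A · (Δh/L) = 2.684 × 1760 × (6.72/14.56) = 2180 m³/day.

2180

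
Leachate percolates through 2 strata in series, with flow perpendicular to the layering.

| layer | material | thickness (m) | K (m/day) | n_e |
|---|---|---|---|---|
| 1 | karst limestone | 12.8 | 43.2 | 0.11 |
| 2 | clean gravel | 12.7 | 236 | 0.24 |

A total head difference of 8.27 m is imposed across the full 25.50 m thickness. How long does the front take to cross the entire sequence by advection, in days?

With flow normal to the layers, continuity requires the same specific discharge q through every layer.
Σ(b_i/K_i) = 12.8/43.2 + 12.7/236 = 0.3501 d.
q = Δh / Σ(b_i/K_i) = 8.27 / 0.3501 = 23.62 m/day.
In each layer the seepage velocity is v_i = q/n_i, so the layer transit time is t_i = b_i·n_i / q:
  layer 1 (karst limestone): t_1 = 12.8 × 0.11 / 23.62 = 0.05961 d
  layer 2 (clean gravel): t_2 = 12.7 × 0.24 / 23.62 = 0.1290 d
Total t = Σ t_i = 0.1886 days.

0.189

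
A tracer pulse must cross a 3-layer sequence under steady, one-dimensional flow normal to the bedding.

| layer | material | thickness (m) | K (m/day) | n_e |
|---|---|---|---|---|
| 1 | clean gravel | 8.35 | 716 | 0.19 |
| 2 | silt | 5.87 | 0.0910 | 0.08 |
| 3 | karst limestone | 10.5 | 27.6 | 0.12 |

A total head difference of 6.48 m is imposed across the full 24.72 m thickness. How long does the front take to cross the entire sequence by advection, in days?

33.2

With flow normal to the layers, continuity requires the same specific discharge q through every layer.
Σ(b_i/K_i) = 8.35/716 + 5.87/0.0910 + 10.5/27.6 = 64.90 d.
q = Δh / Σ(b_i/K_i) = 6.48 / 64.90 = 0.09985 m/day.
In each layer the seepage velocity is v_i = q/n_i, so the layer transit time is t_i = b_i·n_i / q:
  layer 1 (clean gravel): t_1 = 8.35 × 0.19 / 0.09985 = 15.89 d
  layer 2 (silt): t_2 = 5.87 × 0.08 / 0.09985 = 4.703 d
  layer 3 (karst limestone): t_3 = 10.5 × 0.12 / 0.09985 = 12.62 d
Total t = Σ t_i = 33.21 days.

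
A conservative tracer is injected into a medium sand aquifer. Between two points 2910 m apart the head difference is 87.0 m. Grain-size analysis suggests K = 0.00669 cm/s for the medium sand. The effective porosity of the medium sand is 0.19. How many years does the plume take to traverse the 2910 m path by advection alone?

8.76

Convert K: 0.00669 cm/s × 864 = 5.780 m/day.
Hydraulic gradient i = Δh / L = 87.0 / 2910 = 0.02990.
Darcy flux q = K · i = 5.780 × 0.02990 = 0.1728 m/day.
Seepage velocity v = q / n_e = 0.1728 / 0.19 = 0.9095 m/day.
Travel time t = L / v = 2910 / 0.9095 = 3199 days = 8.760 years.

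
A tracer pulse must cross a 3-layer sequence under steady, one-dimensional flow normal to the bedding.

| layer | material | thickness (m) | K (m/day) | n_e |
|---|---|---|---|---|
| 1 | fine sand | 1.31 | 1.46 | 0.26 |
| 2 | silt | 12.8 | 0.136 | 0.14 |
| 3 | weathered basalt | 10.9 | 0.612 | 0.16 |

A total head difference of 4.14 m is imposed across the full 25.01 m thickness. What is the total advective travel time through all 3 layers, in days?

106

With flow normal to the layers, continuity requires the same specific discharge q through every layer.
Σ(b_i/K_i) = 1.31/1.46 + 12.8/0.136 + 10.9/0.612 = 112.8 d.
q = Δh / Σ(b_i/K_i) = 4.14 / 112.8 = 0.03669 m/day.
In each layer the seepage velocity is v_i = q/n_i, so the layer transit time is t_i = b_i·n_i / q:
  layer 1 (fine sand): t_1 = 1.31 × 0.26 / 0.03669 = 9.282 d
  layer 2 (silt): t_2 = 12.8 × 0.14 / 0.03669 = 48.84 d
  layer 3 (weathered basalt): t_3 = 10.9 × 0.16 / 0.03669 = 47.53 d
Total t = Σ t_i = 105.6 days.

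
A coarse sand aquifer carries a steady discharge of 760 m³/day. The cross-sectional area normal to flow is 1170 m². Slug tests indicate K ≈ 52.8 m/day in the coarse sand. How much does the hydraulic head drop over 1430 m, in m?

From Q = K·A·i, i = Q / (K·A) = 760 / (52.80 × 1170) = 0.01230.
Head loss Δh = i · L = 0.01230 × 1430 = 17.59 m.

17.6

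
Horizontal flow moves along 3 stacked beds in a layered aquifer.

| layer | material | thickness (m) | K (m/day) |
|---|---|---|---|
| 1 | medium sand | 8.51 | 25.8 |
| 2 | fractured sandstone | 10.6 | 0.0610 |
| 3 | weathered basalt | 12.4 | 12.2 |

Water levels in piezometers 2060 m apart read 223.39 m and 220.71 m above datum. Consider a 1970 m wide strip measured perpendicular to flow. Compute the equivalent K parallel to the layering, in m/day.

Flow is parallel to layering, so each bed carries its own Darcy discharge and the transmissivities add.
Σ(K_i·b_i) = 25.8×8.51 + 0.0610×10.6 + 12.2×12.4 = 371.5 m²/day.
Total thickness b = 31.51 m, so K_eq = Σ(K_i·b_i)/b = 11.79 m/day.

11.8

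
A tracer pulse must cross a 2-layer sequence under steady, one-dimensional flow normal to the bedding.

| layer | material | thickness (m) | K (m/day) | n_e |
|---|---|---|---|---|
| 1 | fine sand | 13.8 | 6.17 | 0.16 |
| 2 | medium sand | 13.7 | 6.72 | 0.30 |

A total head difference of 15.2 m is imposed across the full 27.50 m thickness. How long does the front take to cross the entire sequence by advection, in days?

1.78

With flow normal to the layers, continuity requires the same specific discharge q through every layer.
Σ(b_i/K_i) = 13.8/6.17 + 13.7/6.72 = 4.275 d.
q = Δh / Σ(b_i/K_i) = 15.2 / 4.275 = 3.555 m/day.
In each layer the seepage velocity is v_i = q/n_i, so the layer transit time is t_i = b_i·n_i / q:
  layer 1 (fine sand): t_1 = 13.8 × 0.16 / 3.555 = 0.6210 d
  layer 2 (medium sand): t_2 = 13.7 × 0.30 / 3.555 = 1.156 d
Total t = Σ t_i = 1.777 days.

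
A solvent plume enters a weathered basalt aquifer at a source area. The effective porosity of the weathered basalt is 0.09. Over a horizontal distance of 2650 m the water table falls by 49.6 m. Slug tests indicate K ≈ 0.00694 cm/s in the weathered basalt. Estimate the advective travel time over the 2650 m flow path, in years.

5.82

Convert K: 0.00694 cm/s × 864 = 5.996 m/day.
Hydraulic gradient i = Δh / L = 49.6 / 2650 = 0.01872.
Darcy flux q = K · i = 5.996 × 0.01872 = 0.1122 m/day.
Seepage velocity v = q / n_e = 0.1122 / 0.09 = 1.247 m/day.
Travel time t = L / v = 2650 / 1.247 = 2125 days = 5.818 years.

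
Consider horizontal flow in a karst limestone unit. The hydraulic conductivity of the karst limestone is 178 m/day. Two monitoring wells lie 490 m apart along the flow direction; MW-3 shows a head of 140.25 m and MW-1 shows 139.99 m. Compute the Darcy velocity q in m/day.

Hydraulic gradient i = (140.25 − 139.99) / 490 = 0.26 / 490 = 0.0005306.
Specific discharge q = K · i = 178.0 × 0.0005306 = 0.09445 m/day.

0.0944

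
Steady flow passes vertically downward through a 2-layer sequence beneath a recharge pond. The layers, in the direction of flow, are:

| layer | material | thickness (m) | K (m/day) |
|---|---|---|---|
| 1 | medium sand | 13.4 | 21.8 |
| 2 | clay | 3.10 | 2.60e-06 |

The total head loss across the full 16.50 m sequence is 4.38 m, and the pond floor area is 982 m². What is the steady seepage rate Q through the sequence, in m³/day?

0.00361

Flow is perpendicular to layering, so the layers act in series and the equivalent K is the thickness-weighted harmonic mean.
Total thickness L = 13.4 + 3.10 = 16.50 m.
Σ(b_i/K_i) = 13.4/21.8 + 3.10/2.60e-06 = 1.192e+06 d.
K_eq = L / Σ(b_i/K_i) = 16.50 / 1.192e+06 = 1.384e-05 m/day.
Q = K_eq · A · (Δh/L) = 1.384e-05 × 982 × (4.38/16.50) = 0.003607 m³/day.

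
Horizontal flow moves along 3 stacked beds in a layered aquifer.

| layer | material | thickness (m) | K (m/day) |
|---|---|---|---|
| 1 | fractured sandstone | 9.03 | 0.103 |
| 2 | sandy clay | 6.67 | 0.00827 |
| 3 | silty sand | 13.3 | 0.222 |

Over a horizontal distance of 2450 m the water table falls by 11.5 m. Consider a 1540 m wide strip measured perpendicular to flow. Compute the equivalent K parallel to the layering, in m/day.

0.136

Flow is parallel to layering, so each bed carries its own Darcy discharge and the transmissivities add.
Σ(K_i·b_i) = 0.103×9.03 + 0.00827×6.67 + 0.222×13.3 = 3.938 m²/day.
Total thickness b = 29.00 m, so K_eq = Σ(K_i·b_i)/b = 0.1358 m/day.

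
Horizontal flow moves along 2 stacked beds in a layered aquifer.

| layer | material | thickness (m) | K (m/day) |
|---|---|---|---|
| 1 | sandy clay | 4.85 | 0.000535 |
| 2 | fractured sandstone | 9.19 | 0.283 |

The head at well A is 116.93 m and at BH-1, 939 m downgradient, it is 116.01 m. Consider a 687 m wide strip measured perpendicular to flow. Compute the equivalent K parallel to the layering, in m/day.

Flow is parallel to layering, so each bed carries its own Darcy discharge and the transmissivities add.
Σ(K_i·b_i) = 0.000535×4.85 + 0.283×9.19 = 2.603 m²/day.
Total thickness b = 14.04 m, so K_eq = Σ(K_i·b_i)/b = 0.1854 m/day.

0.185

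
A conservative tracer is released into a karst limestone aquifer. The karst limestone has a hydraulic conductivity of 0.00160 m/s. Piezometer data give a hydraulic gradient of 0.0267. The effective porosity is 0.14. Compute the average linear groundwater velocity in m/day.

26.4

Convert K: 0.00160 m/s × 86400 = 138.2 m/day.
Hydraulic gradient i = 0.0267.
Darcy flux q = K · i = 138.2 × 0.02670 = 3.691 m/day.
Seepage velocity v = q / n_e = 3.691 / 0.14 = 26.36 m/day.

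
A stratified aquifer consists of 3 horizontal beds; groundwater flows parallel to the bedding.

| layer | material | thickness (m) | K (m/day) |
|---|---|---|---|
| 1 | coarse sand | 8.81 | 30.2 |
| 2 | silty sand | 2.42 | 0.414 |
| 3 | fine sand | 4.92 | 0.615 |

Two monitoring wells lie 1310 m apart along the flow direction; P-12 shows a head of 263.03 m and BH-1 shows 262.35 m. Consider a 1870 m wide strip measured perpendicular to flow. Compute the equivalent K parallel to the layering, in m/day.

Flow is parallel to layering, so each bed carries its own Darcy discharge and the transmissivities add.
Σ(K_i·b_i) = 30.2×8.81 + 0.414×2.42 + 0.615×4.92 = 270.1 m²/day.
Total thickness b = 16.15 m, so K_eq = Σ(K_i·b_i)/b = 16.72 m/day.

16.7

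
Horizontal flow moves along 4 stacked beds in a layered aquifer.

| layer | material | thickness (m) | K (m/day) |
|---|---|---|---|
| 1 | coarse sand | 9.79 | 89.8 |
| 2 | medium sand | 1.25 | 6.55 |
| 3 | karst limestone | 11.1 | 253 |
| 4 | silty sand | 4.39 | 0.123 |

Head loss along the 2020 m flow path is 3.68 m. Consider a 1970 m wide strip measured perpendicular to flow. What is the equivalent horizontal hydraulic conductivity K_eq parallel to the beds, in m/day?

139

Flow is parallel to layering, so each bed carries its own Darcy discharge and the transmissivities add.
Σ(K_i·b_i) = 89.8×9.79 + 6.55×1.25 + 253×11.1 + 0.123×4.39 = 3696 m²/day.
Total thickness b = 26.53 m, so K_eq = Σ(K_i·b_i)/b = 139.3 m/day.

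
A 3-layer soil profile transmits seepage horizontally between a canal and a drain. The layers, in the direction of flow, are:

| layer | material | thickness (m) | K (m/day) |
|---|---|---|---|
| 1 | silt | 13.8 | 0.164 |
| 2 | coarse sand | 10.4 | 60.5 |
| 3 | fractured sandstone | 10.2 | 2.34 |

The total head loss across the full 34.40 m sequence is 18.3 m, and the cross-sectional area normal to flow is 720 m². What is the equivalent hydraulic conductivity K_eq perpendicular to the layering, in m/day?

0.388

Flow is perpendicular to layering, so the layers act in series and the equivalent K is the thickness-weighted harmonic mean.
Total thickness L = 13.8 + 10.4 + 10.2 = 34.40 m.
Σ(b_i/K_i) = 13.8/0.164 + 10.4/60.5 + 10.2/2.34 = 88.68 d.
K_eq = L / Σ(b_i/K_i) = 34.40 / 88.68 = 0.3879 m/day.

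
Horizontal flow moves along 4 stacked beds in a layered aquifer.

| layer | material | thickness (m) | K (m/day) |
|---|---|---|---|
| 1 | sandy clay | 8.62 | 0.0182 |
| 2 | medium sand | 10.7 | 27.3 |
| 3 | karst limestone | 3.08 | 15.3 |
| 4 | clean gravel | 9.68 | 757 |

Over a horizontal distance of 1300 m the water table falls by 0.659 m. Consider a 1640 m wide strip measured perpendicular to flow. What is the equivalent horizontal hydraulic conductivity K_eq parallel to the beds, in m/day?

Flow is parallel to layering, so each bed carries its own Darcy discharge and the transmissivities add.
Σ(K_i·b_i) = 0.0182×8.62 + 27.3×10.7 + 15.3×3.08 + 757×9.68 = 7667 m²/day.
Total thickness b = 32.08 m, so K_eq = Σ(K_i·b_i)/b = 239.0 m/day.

239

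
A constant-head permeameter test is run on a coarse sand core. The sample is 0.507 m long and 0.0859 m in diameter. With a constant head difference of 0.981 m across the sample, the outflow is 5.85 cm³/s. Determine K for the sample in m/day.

Cross-sectional area A = π·(d/2)² = π × (0.0859/2)² = 0.005795 m².
Convert discharge: 5.85 cm³/s = 5.850e-06 m³/s.
Darcy's law rearranged: K = Q·L / (A·Δh) = 5.850e-06 × 0.507 / (0.005795 × 0.981) = 0.0005217 m/s = 45.07 m/day.

45.1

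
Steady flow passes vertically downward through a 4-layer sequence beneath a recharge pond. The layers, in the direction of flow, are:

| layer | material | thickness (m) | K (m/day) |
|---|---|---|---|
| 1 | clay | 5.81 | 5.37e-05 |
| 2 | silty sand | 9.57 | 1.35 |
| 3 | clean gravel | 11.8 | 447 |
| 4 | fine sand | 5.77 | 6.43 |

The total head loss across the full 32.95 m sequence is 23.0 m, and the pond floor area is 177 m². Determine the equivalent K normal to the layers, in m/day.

Flow is perpendicular to layering, so the layers act in series and the equivalent K is the thickness-weighted harmonic mean.
Total thickness L = 5.81 + 9.57 + 11.8 + 5.77 = 32.95 m.
Σ(b_i/K_i) = 5.81/5.37e-05 + 9.57/1.35 + 11.8/447 + 5.77/6.43 = 1.082e+05 d.
K_eq = L / Σ(b_i/K_i) = 32.95 / 1.082e+05 = 0.0003045 m/day.

0.000305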